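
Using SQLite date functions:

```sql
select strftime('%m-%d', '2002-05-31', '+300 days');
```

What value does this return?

First apply '+300 days': 2002-05-31 → 2003-03-27.
`%m-%d` extracts the month-day: 03-27.

03-27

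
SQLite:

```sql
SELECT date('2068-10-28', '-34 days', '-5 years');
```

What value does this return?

Going back 28 days from 2068-10-28 reaches 2068-09-30 (last day of September, 30 days).
Going back 6 days within September lands on 2068-09-24.
Adding -5 years to 2068-09-24 gives 2063-09-24.

2063-09-24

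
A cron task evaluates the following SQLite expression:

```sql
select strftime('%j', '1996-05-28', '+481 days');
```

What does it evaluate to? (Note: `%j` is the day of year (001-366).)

264

First apply '+481 days': 1996-05-28 → 1997-09-21.
Day-of-year for 1997-09-21: days since 1997-01-01 inclusive = 264, zero-padded to 264.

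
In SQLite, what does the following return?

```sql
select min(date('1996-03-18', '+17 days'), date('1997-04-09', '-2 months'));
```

1996-04-04

date('1996-03-18', '+17 days') → 1996-04-04.
date('1997-04-09', '-2 months') → 1997-02-09.
Earlier of the two is 1996-04-04.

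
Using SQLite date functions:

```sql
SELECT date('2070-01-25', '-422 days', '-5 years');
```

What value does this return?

2063-11-29

Applying '-422 days' to 2070-01-25: counting 422 days back gives 2068-11-29.
Adding -5 years to 2068-11-29 gives 2063-11-29.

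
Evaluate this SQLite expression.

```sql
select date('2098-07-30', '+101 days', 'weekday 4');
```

Applying '+101 days' to 2098-07-30: counting 101 days forward gives 2098-11-08.
`weekday 4` advances to the next Thursday; 2098-11-08 is a Saturday, so it moves forward to 2098-11-13.

2098-11-13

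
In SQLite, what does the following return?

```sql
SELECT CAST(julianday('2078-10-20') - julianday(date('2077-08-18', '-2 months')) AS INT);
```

489

Adding -2 months to 2077-08-18 gives 2077-06-18.
12 days remain in June 2077 after the 18th (30 − 18).
Full months from July 2077 through September 2078 contribute their day counts.
Then 20 days into October 2078.
Total: 12 + 31 + 31 + 30 + 31 + 30 + 31 + 31 + 28 + 31 + 30 + 31 + 30 + 31 + 31 + 30 + 20 = 489.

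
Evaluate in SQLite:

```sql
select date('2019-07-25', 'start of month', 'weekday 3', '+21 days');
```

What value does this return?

`start of month` rewinds 2019-07-25 to 2019-07-01.
`weekday 3` advances to the next Wednesday; 2019-07-01 is a Monday, so it moves forward to 2019-07-03.
Advancing 21 more days within July lands on 2019-07-24.

2019-07-24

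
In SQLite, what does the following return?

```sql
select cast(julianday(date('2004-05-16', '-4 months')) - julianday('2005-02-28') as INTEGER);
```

Adding -4 months to 2004-05-16 gives 2004-01-16.
15 days remain in January 2004 after the 16th (31 − 16).
Full months from February 2004 through January 2005 contribute their day counts.
Then 28 days into February 2005.
Total: 15 + 29 + 31 + 30 + 31 + 30 + 31 + 31 + 30 + 31 + 30 + 31 + 31 + 28 = 409.
The subtraction is earlier − later, so the result is −409 → -409.

-409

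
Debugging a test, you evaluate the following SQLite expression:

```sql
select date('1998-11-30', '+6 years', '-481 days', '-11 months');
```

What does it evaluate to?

2002-09-07

Adding +6 years to 1998-11-30 gives 2004-11-30.
Applying '-481 days' to 2004-11-30: counting 481 days back gives 2003-08-07.
Adding -11 months to 2003-08-07 gives 2002-09-07.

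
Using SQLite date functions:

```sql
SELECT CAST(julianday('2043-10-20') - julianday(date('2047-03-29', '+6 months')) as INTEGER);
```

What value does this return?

-1440

Adding +6 months to 2047-03-29 gives 2047-09-29.
11 days remain in October 2043 after the 20th (31 − 20).
Full months from November 2043 through August 2047 contribute their day counts.
Then 29 days into September 2047.
Total: 11 + 30 + 31 + 31 + 29 + 31 + 30 + 31 + 30 + 31 + 31 + 30 + 31 + 30 + 31 + 31 + 28 + 31 + 30 + 31 + 30 + 31 + 31 + 30 + 31 + 30 + 31 + 31 + 28 + 31 + 30 + 31 + 30 + 31 + 31 + 30 + 31 + 30 + 31 + 31 + 28 + 31 + 30 + 31 + 30 + 31 + 31 + 29 = 1440.
The subtraction is earlier − later, so the result is −1440 → -1440.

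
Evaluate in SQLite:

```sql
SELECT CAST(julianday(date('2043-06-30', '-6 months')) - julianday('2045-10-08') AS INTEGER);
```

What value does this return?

Adding -6 months to 2043-06-30 gives 2042-12-30.
1 day remains in December 2042 after the 30th (31 − 30).
Full months from January 2043 through September 2045 contribute their day counts.
Then 8 days into October 2045.
Total: 1 + 31 + 28 + 31 + 30 + 31 + 30 + 31 + 31 + 30 + 31 + 30 + 31 + 31 + 29 + 31 + 30 + 31 + 30 + 31 + 31 + 30 + 31 + 30 + 31 + 31 + 28 + 31 + 30 + 31 + 30 + 31 + 31 + 30 + 8 = 1013.
The subtraction is earlier − later, so the result is −1013 → -1013.

-1013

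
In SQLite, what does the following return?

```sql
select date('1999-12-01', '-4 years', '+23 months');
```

1997-11-01

Adding -4 years to 1999-12-01 gives 1995-12-01.
Adding +23 months to 1995-12-01 gives 1997-11-01.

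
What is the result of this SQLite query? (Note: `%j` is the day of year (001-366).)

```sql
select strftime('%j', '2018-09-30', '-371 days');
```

First apply '-371 days': 2018-09-30 → 2017-09-24.
Day-of-year for 2017-09-24: days since 2017-01-01 inclusive = 267, zero-padded to 267.

267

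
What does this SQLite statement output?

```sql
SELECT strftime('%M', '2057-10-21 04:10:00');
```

`%M` extracts the 2-digit minute: 10.

10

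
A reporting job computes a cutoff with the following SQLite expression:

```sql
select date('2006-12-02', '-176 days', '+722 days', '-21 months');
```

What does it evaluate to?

2006-08-31

Applying '-176 days' to 2006-12-02: counting 176 days back gives 2006-06-09.
Applying '+722 days' to 2006-06-09: counting 722 days forward gives 2008-05-31.
Adding -21 months to 2008-05-31 gives 2006-08-31.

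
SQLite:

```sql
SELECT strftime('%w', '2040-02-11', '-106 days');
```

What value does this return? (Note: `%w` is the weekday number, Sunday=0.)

5

First apply '-106 days': 2040-02-11 → 2039-10-28.
2039-10-28 is a Friday; with Sunday=0 that is 5.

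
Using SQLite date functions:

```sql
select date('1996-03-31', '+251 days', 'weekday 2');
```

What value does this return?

1996-12-10

Applying '+251 days' to 1996-03-31: counting 251 days forward gives 1996-12-07.
`weekday 2` advances to the next Tuesday; 1996-12-07 is a Saturday, so it moves forward to 1996-12-10.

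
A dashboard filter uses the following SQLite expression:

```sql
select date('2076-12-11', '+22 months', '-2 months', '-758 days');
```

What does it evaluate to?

2076-07-14

Adding +22 months to 2076-12-11 gives 2078-10-11.
Adding -2 months to 2078-10-11 gives 2078-08-11.
Applying '-758 days' to 2078-08-11: counting 758 days back gives 2076-07-14.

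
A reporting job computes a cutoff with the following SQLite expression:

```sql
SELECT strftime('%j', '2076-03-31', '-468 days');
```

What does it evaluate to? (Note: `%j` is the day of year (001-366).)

First apply '-468 days': 2076-03-31 → 2074-12-19.
Day-of-year for 2074-12-19: days since 2074-01-01 inclusive = 353, zero-padded to 353.

353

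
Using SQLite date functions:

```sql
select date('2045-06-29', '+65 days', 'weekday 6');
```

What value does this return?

Applying '+65 days' to 2045-06-29: counting 65 days forward gives 2045-09-02.
`weekday 6` advances to the next Saturday; 2045-09-02 is already a Saturday, so it stays at 2045-09-02.

2045-09-02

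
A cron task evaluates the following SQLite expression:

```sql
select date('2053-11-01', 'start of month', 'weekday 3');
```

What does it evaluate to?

2053-11-05

`start of month` rewinds 2053-11-01 to 2053-11-01.
`weekday 3` advances to the next Wednesday; 2053-11-01 is a Saturday, so it moves forward to 2053-11-05.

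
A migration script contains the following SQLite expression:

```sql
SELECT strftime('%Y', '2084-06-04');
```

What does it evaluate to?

`%Y` extracts the 4-digit year: 2084.

2084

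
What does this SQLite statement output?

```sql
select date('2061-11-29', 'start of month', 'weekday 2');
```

`start of month` rewinds 2061-11-29 to 2061-11-01.
`weekday 2` advances to the next Tuesday; 2061-11-01 is already a Tuesday, so it stays at 2061-11-01.

2061-11-01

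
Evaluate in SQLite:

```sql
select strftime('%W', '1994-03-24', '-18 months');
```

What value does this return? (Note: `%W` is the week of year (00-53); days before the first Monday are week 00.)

38

First apply '-18 months': 1994-03-24 → 1992-09-24.
1992-09-24 is a Thursday. SQLite's %W counts Mondays since the year started; the result is 38.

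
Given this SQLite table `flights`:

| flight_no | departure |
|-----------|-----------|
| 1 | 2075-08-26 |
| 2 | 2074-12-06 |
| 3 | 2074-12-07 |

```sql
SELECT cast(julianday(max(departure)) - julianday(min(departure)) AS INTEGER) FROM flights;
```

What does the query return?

MIN = 2074-12-06, MAX = 2075-08-26.
25 days remain in December 2074 after the 6th (31 − 6).
Full months from January 2075 through July 2075 contribute their day counts.
Then 26 days into August 2075.
Total: 25 + 31 + 28 + 31 + 30 + 31 + 30 + 31 + 26 = 263.

263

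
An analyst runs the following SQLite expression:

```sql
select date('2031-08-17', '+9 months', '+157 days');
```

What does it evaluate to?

Adding +9 months to 2031-08-17 gives 2032-05-17.
Applying '+157 days' to 2032-05-17: counting 157 days forward gives 2032-10-21.

2032-10-21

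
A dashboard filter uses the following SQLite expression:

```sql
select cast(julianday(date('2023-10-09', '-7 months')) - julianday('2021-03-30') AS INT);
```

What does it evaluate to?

Adding -7 months to 2023-10-09 gives 2023-03-09.
1 day remains in March 2021 after the 30th (31 − 30).
Full months from April 2021 through February 2023 contribute their day counts.
Then 9 days into March 2023.
Total: 1 + 30 + 31 + 30 + 31 + 31 + 30 + 31 + 30 + 31 + 31 + 28 + 31 + 30 + 31 + 30 + 31 + 31 + 30 + 31 + 30 + 31 + 31 + 28 + 9 = 709.

709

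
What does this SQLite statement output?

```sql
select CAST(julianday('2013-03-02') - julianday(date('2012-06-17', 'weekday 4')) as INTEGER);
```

`weekday 4` advances to the next Thursday; 2012-06-17 is a Sunday, so it moves forward to 2012-06-21.
9 days remain in June 2012 after the 21st (30 − 21).
Full months from July 2012 through February 2013 contribute their day counts.
Then 2 days into March 2013.
Total: 9 + 31 + 31 + 30 + 31 + 30 + 31 + 31 + 28 + 2 = 254.

254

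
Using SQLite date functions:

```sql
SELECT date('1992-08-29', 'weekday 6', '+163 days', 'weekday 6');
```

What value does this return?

`weekday 6` advances to the next Saturday; 1992-08-29 is already a Saturday, so it stays at 1992-08-29.
Applying '+163 days' to 1992-08-29: counting 163 days forward gives 1993-02-08.
`weekday 6` advances to the next Saturday; 1993-02-08 is a Monday, so it moves forward to 1993-02-13.

1993-02-13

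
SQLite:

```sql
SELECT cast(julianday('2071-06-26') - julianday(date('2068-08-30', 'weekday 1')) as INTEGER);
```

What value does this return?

`weekday 1` advances to the next Monday; 2068-08-30 is a Thursday, so it moves forward to 2068-09-03.
27 days remain in September 2068 after the 3rd (30 − 3).
Full months from October 2068 through May 2071 contribute their day counts.
Then 26 days into June 2071.
Total: 27 + 31 + 30 + 31 + 31 + 28 + 31 + 30 + 31 + 30 + 31 + 31 + 30 + 31 + 30 + 31 + 31 + 28 + 31 + 30 + 31 + 30 + 31 + 31 + 30 + 31 + 30 + 31 + 31 + 28 + 31 + 30 + 31 + 26 = 1026.

1026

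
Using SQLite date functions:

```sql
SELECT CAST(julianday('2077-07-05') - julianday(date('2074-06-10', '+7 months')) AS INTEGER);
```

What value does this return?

Adding +7 months to 2074-06-10 gives 2075-01-10.
21 days remain in January 2075 after the 10th (31 − 10).
Full months from February 2075 through June 2077 contribute their day counts.
Then 5 days into July 2077.
Total: 21 + 28 + 31 + 30 + 31 + 30 + 31 + 31 + 30 + 31 + 30 + 31 + 31 + 29 + 31 + 30 + 31 + 30 + 31 + 31 + 30 + 31 + 30 + 31 + 31 + 28 + 31 + 30 + 31 + 30 + 5 = 907.

907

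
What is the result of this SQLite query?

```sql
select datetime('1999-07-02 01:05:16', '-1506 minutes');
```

1999-06-30 23:59:16

1506 minutes = 25h 6m; -1506 minutes from 1999-07-02 01:05:16 is 1999-06-30 23:59:16 (crosses midnight).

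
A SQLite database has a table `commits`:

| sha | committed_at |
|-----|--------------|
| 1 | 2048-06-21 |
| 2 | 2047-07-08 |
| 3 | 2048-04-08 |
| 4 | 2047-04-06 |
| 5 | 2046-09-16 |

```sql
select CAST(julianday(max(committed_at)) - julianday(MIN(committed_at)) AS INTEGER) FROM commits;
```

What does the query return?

MIN = 2046-09-16, MAX = 2048-06-21.
14 days remain in September 2046 after the 16th (30 − 16).
Full months from October 2046 through May 2048 contribute their day counts.
Then 21 days into June 2048.
Total: 14 + 31 + 30 + 31 + 31 + 28 + 31 + 30 + 31 + 30 + 31 + 31 + 30 + 31 + 30 + 31 + 31 + 29 + 31 + 30 + 31 + 21 = 644.

644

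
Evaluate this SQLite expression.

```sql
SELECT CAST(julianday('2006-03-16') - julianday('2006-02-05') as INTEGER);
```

23 days remain in February 2006 after the 5th (28 − 5).
Then 16 days into March 2006.
Total: 23 + 16 = 39.

39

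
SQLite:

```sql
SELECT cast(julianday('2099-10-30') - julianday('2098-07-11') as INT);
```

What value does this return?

476

20 days remain in July 2098 after the 11th (31 − 11).
Full months from August 2098 through September 2099 contribute their day counts.
Then 30 days into October 2099.
Total: 20 + 31 + 30 + 31 + 30 + 31 + 31 + 28 + 31 + 30 + 31 + 30 + 31 + 31 + 30 + 30 = 476.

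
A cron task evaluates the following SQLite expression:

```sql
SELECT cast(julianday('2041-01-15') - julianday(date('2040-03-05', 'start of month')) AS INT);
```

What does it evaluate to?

`start of month` rewinds 2040-03-05 to 2040-03-01.
30 days remain in March 2040 after the 1st (31 − 1).
Full months from April 2040 through December 2040 contribute their day counts.
Then 15 days into January 2041.
Total: 30 + 30 + 31 + 30 + 31 + 31 + 30 + 31 + 30 + 31 + 15 = 320.

320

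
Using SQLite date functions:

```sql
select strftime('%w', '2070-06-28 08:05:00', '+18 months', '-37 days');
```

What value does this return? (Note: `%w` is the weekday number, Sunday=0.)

6

First apply '+18 months', '-37 days': 2070-06-28 08:05:00 → 2071-11-21 08:05:00.
2071-11-21 is a Saturday; with Sunday=0 that is 6.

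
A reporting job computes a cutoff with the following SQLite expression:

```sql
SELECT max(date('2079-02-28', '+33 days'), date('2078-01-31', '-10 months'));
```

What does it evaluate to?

2079-04-02

date('2079-02-28', '+33 days') → 2079-04-02.
date('2078-01-31', '-10 months') → 2077-03-31.
Later of the two is 2079-04-02.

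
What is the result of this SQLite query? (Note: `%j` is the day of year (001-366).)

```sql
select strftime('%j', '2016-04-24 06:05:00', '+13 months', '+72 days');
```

First apply '+13 months', '+72 days': 2016-04-24 06:05:00 → 2017-08-04 06:05:00.
Day-of-year for 2017-08-04: days since 2017-01-01 inclusive = 216, zero-padded to 216.

216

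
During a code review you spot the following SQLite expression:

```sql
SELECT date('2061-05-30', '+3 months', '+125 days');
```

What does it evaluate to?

Adding +3 months to 2061-05-30 gives 2061-08-30.
Applying '+125 days' to 2061-08-30: counting 125 days forward gives 2062-01-02.

2062-01-02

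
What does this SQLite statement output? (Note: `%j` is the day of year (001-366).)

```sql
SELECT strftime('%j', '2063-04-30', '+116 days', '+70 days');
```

306

First apply '+116 days', '+70 days': 2063-04-30 → 2063-11-02.
Day-of-year for 2063-11-02: days since 2063-01-01 inclusive = 306, zero-padded to 306.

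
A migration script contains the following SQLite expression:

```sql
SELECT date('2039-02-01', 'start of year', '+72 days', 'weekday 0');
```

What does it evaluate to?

`start of year` rewinds 2039-02-01 to 2039-01-01.
Applying '+72 days' to 2039-01-01: counting 72 days forward gives 2039-03-14.
`weekday 0` advances to the next Sunday; 2039-03-14 is a Monday, so it moves forward to 2039-03-20.

2039-03-20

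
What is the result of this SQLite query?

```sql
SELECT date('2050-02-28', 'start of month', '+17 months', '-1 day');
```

`start of month` rewinds 2050-02-28 to 2050-02-01.
Adding +17 months to 2050-02-01 gives 2051-07-01.
Going back 1 day from 2051-07-01 reaches 2051-06-30 (last day of June, 30 days).

2051-06-30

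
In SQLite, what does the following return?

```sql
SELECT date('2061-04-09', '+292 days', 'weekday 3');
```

Applying '+292 days' to 2061-04-09: counting 292 days forward gives 2062-01-26.
`weekday 3` advances to the next Wednesday; 2062-01-26 is a Thursday, so it moves forward to 2062-02-01.

2062-02-01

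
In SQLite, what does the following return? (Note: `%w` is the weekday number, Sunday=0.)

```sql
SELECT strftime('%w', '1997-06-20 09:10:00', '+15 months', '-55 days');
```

First apply '+15 months', '-55 days': 1997-06-20 09:10:00 → 1998-07-27 09:10:00.
1998-07-27 is a Monday; with Sunday=0 that is 1.

1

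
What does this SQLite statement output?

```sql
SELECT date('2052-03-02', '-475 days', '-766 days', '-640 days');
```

Applying '-475 days' to 2052-03-02: counting 475 days back gives 2050-11-13.
Applying '-766 days' to 2050-11-13: counting 766 days back gives 2048-10-08.
Applying '-640 days' to 2048-10-08: counting 640 days back gives 2047-01-07.

2047-01-07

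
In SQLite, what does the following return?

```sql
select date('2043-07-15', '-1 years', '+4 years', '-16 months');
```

Adding -1 year to 2043-07-15 gives 2042-07-15.
Adding +4 years to 2042-07-15 gives 2046-07-15.
Adding -16 months to 2046-07-15 gives 2045-03-15.

2045-03-15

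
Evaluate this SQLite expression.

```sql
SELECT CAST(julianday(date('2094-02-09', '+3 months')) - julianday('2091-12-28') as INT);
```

Adding +3 months to 2094-02-09 gives 2094-05-09.
3 days remain in December 2091 after the 28th (31 − 28).
Full months from January 2092 through April 2094 contribute their day counts.
Then 9 days into May 2094.
Total: 3 + 31 + 29 + 31 + 30 + 31 + 30 + 31 + 31 + 30 + 31 + 30 + 31 + 31 + 28 + 31 + 30 + 31 + 30 + 31 + 31 + 30 + 31 + 30 + 31 + 31 + 28 + 31 + 30 + 9 = 863.

863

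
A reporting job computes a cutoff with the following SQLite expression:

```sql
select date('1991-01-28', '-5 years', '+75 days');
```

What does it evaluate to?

Adding -5 years to 1991-01-28 gives 1986-01-28.
Applying '+75 days' to 1986-01-28: counting 75 days forward gives 1986-04-13.

1986-04-13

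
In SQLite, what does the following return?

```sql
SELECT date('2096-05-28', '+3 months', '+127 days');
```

2097-01-02

Adding +3 months to 2096-05-28 gives 2096-08-28.
Applying '+127 days' to 2096-08-28: counting 127 days forward gives 2097-01-02.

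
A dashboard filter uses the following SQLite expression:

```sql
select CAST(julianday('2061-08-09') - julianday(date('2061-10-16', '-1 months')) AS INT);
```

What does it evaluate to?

-38

Adding -1 month to 2061-10-16 gives 2061-09-16.
22 days remain in August 2061 after the 9th (31 − 9).
Then 16 days into September 2061.
Total: 22 + 16 = 38.
The subtraction is earlier − later, so the result is −38 → -38.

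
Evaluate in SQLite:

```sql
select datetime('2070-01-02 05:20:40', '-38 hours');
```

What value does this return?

-38 hours from 2070-01-02 05:20:40 is 2069-12-31 15:20:40 (crosses midnight).

2069-12-31 15:20:40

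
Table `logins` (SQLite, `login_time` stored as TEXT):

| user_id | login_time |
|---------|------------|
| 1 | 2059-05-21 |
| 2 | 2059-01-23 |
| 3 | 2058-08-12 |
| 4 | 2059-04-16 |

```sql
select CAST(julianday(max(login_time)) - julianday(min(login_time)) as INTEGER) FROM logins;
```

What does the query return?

MIN = 2058-08-12, MAX = 2059-05-21.
19 days remain in August 2058 after the 12th (31 − 12).
Full months from September 2058 through April 2059 contribute their day counts.
Then 21 days into May 2059.
Total: 19 + 30 + 31 + 30 + 31 + 31 + 28 + 31 + 30 + 21 = 282.

282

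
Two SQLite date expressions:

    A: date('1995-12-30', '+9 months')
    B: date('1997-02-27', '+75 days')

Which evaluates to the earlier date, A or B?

A

A = 1996-09-30.
B = 1997-05-13.
A is earlier.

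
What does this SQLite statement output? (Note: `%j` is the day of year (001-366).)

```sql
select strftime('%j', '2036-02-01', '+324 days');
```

356

First apply '+324 days': 2036-02-01 → 2036-12-21.
Day-of-year for 2036-12-21: days since 2036-01-01 inclusive = 356, zero-padded to 356.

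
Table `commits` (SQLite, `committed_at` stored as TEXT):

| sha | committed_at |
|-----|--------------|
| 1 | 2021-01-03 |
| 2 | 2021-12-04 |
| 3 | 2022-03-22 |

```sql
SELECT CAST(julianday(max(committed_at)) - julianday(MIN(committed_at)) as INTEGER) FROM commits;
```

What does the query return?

MIN = 2021-01-03, MAX = 2022-03-22.
28 days remain in January 2021 after the 3rd (31 − 3).
Full months from February 2021 through February 2022 contribute their day counts.
Then 22 days into March 2022.
Total: 28 + 28 + 31 + 30 + 31 + 30 + 31 + 31 + 30 + 31 + 30 + 31 + 31 + 28 + 22 = 443.

443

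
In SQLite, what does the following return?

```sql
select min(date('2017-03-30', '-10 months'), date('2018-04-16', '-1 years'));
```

2016-05-30

date('2017-03-30', '-10 months') → 2016-05-30.
date('2018-04-16', '-1 years') → 2017-04-16.
Earlier of the two is 2016-05-30.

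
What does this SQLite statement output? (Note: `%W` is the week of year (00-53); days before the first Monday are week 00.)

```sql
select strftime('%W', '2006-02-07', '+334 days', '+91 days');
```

14

First apply '+334 days', '+91 days': 2006-02-07 → 2007-04-08.
2007-04-08 is a Sunday. SQLite's %W counts Mondays since the year started; the result is 14.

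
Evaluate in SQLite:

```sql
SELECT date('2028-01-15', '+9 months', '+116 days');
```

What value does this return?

Adding +9 months to 2028-01-15 gives 2028-10-15.
Applying '+116 days' to 2028-10-15: counting 116 days forward gives 2029-02-08.

2029-02-08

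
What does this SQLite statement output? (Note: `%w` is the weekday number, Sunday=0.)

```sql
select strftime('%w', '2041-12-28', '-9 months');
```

4

First apply '-9 months': 2041-12-28 → 2041-03-28.
2041-03-28 is a Thursday; with Sunday=0 that is 4.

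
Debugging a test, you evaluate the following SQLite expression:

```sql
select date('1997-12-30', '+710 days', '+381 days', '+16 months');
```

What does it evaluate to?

Applying '+710 days' to 1997-12-30: counting 710 days forward gives 1999-12-10.
Applying '+381 days' to 1999-12-10: counting 381 days forward gives 2000-12-25.
Adding +16 months to 2000-12-25 gives 2002-04-25.

2002-04-25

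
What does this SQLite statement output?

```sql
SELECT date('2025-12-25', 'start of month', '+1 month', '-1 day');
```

2025-12-31

`start of month` rewinds 2025-12-25 to 2025-12-01.
Adding +1 month to 2025-12-01 gives 2026-01-01.
Going back 1 day from 2026-01-01 reaches 2025-12-31 (last day of December, 31 days).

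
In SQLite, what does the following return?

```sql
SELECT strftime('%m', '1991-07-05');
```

07

`%m` extracts the 2-digit month (01-12): 07.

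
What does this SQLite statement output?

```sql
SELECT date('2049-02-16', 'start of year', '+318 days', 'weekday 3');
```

2049-11-17

`start of year` rewinds 2049-02-16 to 2049-01-01.
Applying '+318 days' to 2049-01-01: counting 318 days forward gives 2049-11-15.
`weekday 3` advances to the next Wednesday; 2049-11-15 is a Monday, so it moves forward to 2049-11-17.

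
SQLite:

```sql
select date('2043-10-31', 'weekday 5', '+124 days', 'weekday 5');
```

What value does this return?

`weekday 5` advances to the next Friday; 2043-10-31 is a Saturday, so it moves forward to 2043-11-06.
Applying '+124 days' to 2043-11-06: counting 124 days forward gives 2044-03-09.
`weekday 5` advances to the next Friday; 2044-03-09 is a Wednesday, so it moves forward to 2044-03-11.

2044-03-11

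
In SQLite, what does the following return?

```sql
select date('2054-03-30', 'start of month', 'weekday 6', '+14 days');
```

`start of month` rewinds 2054-03-30 to 2054-03-01.
`weekday 6` advances to the next Saturday; 2054-03-01 is a Sunday, so it moves forward to 2054-03-07.
Advancing 14 more days within March lands on 2054-03-21.

2054-03-21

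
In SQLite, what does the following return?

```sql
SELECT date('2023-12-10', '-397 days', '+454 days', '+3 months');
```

2024-05-05

Applying '-397 days' to 2023-12-10: counting 397 days back gives 2022-11-08.
Applying '+454 days' to 2022-11-08: counting 454 days forward gives 2024-02-05.
Adding +3 months to 2024-02-05 gives 2024-05-05.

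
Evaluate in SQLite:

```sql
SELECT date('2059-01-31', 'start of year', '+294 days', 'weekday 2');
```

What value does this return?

2059-10-28

`start of year` rewinds 2059-01-31 to 2059-01-01.
Applying '+294 days' to 2059-01-01: counting 294 days forward gives 2059-10-22.
`weekday 2` advances to the next Tuesday; 2059-10-22 is a Wednesday, so it moves forward to 2059-10-28.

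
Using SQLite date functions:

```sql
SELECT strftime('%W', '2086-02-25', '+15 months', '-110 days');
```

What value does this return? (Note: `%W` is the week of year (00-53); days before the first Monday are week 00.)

05

First apply '+15 months', '-110 days': 2086-02-25 → 2087-02-04.
2087-02-04 is a Tuesday. SQLite's %W counts Mondays since the year started; the result is 05.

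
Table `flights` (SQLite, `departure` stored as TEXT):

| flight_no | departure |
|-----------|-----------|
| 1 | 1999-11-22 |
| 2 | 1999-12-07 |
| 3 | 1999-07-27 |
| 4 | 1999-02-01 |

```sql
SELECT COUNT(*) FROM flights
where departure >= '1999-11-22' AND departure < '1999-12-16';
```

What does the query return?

Rows in [1999-11-22, 1999-12-16): 1999-11-22, 1999-12-07 → 2 rows.

2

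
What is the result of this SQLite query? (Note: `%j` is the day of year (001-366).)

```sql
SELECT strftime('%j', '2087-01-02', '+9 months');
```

First apply '+9 months': 2087-01-02 → 2087-10-02.
Day-of-year for 2087-10-02: days since 2087-01-01 inclusive = 275, zero-padded to 275.

275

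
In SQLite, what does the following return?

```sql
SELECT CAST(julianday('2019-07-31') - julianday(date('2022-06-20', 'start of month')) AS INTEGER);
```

-1036

`start of month` rewinds 2022-06-20 to 2022-06-01.
0 days remain in July 2019 after the 31st (31 − 31).
Full months from August 2019 through May 2022 contribute their day counts.
Then 1 day into June 2022.
Total: 0 + 31 + 30 + 31 + 30 + 31 + 31 + 29 + 31 + 30 + 31 + 30 + 31 + 31 + 30 + 31 + 30 + 31 + 31 + 28 + 31 + 30 + 31 + 30 + 31 + 31 + 30 + 31 + 30 + 31 + 31 + 28 + 31 + 30 + 31 + 1 = 1036.
The subtraction is earlier − later, so the result is −1036 → -1036.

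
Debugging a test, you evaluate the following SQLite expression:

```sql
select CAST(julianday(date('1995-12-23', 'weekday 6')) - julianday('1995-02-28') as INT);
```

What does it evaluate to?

`weekday 6` advances to the next Saturday; 1995-12-23 is already a Saturday, so it stays at 1995-12-23.
0 days remain in February 1995 after the 28th (28 − 28).
Full months from March 1995 through November 1995 contribute their day counts.
Then 23 days into December 1995.
Total: 0 + 31 + 30 + 31 + 30 + 31 + 31 + 30 + 31 + 30 + 23 = 298.

298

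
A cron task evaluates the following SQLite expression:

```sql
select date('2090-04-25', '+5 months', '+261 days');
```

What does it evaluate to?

Adding +5 months to 2090-04-25 gives 2090-09-25.
Applying '+261 days' to 2090-09-25: counting 261 days forward gives 2091-06-13.

2091-06-13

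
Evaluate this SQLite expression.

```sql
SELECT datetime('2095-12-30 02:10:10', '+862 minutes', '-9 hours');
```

862 minutes = 14h 22m; +862 minutes from 2095-12-30 02:10:10 is 2095-12-30 16:32:10.
-9 hours from 2095-12-30 16:32:10 is 2095-12-30 07:32:10.

2095-12-30 07:32:10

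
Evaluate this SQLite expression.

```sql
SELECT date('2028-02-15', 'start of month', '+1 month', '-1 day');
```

2028-02-29

`start of month` rewinds 2028-02-15 to 2028-02-01.
Adding +1 month to 2028-02-01 gives 2028-03-01.
Going back 1 day from 2028-03-01 reaches 2028-02-29 (last day of February, 29 days).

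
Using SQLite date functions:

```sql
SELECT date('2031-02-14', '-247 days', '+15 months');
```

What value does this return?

2031-09-12

Applying '-247 days' to 2031-02-14: counting 247 days back gives 2030-06-12.
Adding +15 months to 2030-06-12 gives 2031-09-12.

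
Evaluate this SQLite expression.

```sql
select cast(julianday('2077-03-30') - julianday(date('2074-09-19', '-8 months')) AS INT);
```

1166

Adding -8 months to 2074-09-19 gives 2074-01-19.
12 days remain in January 2074 after the 19th (31 − 19).
Full months from February 2074 through February 2077 contribute their day counts.
Then 30 days into March 2077.
Total: 12 + 28 + 31 + 30 + 31 + 30 + 31 + 31 + 30 + 31 + 30 + 31 + 31 + 28 + 31 + 30 + 31 + 30 + 31 + 31 + 30 + 31 + 30 + 31 + 31 + 29 + 31 + 30 + 31 + 30 + 31 + 31 + 30 + 31 + 30 + 31 + 31 + 28 + 30 = 1166.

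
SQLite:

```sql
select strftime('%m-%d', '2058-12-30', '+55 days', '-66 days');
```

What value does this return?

12-19

First apply '+55 days', '-66 days': 2058-12-30 → 2058-12-19.
`%m-%d` extracts the month-day: 12-19.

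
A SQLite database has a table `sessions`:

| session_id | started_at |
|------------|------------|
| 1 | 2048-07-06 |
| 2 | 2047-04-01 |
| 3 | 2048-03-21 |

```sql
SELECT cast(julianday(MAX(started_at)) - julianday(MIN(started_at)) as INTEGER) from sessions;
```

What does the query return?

MIN = 2047-04-01, MAX = 2048-07-06.
29 days remain in April 2047 after the 1st (30 − 1).
Full months from May 2047 through June 2048 contribute their day counts.
Then 6 days into July 2048.
Total: 29 + 31 + 30 + 31 + 31 + 30 + 31 + 30 + 31 + 31 + 29 + 31 + 30 + 31 + 30 + 6 = 462.

462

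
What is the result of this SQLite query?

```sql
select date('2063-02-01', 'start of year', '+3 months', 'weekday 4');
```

2063-04-05

`start of year` rewinds 2063-02-01 to 2063-01-01.
Adding +3 months to 2063-01-01 gives 2063-04-01.
`weekday 4` advances to the next Thursday; 2063-04-01 is a Sunday, so it moves forward to 2063-04-05.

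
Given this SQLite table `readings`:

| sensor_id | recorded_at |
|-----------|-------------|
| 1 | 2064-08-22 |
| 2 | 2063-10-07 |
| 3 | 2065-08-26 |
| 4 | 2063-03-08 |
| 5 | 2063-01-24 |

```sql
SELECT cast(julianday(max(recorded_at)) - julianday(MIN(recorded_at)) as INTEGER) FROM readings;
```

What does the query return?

MIN = 2063-01-24, MAX = 2065-08-26.
7 days remain in January 2063 after the 24th (31 − 24).
Full months from February 2063 through July 2065 contribute their day counts.
Then 26 days into August 2065.
Total: 7 + 28 + 31 + 30 + 31 + 30 + 31 + 31 + 30 + 31 + 30 + 31 + 31 + 29 + 31 + 30 + 31 + 30 + 31 + 31 + 30 + 31 + 30 + 31 + 31 + 28 + 31 + 30 + 31 + 30 + 31 + 26 = 945.

945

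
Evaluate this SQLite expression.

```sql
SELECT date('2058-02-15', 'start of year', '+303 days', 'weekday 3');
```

`start of year` rewinds 2058-02-15 to 2058-01-01.
Applying '+303 days' to 2058-01-01: counting 303 days forward gives 2058-10-31.
`weekday 3` advances to the next Wednesday; 2058-10-31 is a Thursday, so it moves forward to 2058-11-06.

2058-11-06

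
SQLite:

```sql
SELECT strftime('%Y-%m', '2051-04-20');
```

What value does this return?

2051-04

`%Y-%m` extracts the year-month: 2051-04.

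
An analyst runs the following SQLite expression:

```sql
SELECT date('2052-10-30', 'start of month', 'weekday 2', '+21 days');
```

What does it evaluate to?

2052-10-22

`start of month` rewinds 2052-10-30 to 2052-10-01.
`weekday 2` advances to the next Tuesday; 2052-10-01 is already a Tuesday, so it stays at 2052-10-01.
Advancing 21 more days within October lands on 2052-10-22.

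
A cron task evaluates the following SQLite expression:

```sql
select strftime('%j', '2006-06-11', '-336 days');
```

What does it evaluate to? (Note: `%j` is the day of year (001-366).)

191

First apply '-336 days': 2006-06-11 → 2005-07-10.
Day-of-year for 2005-07-10: days since 2005-01-01 inclusive = 191, zero-padded to 191.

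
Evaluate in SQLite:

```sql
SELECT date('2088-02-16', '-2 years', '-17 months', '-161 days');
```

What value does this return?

2084-04-08

Adding -2 years to 2088-02-16 gives 2086-02-16.
Adding -17 months to 2086-02-16 gives 2084-09-16.
Applying '-161 days' to 2084-09-16: counting 161 days back gives 2084-04-08.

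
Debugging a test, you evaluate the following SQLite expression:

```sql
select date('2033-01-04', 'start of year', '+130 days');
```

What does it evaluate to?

2033-05-11

`start of year` rewinds 2033-01-04 to 2033-01-01.
Applying '+130 days' to 2033-01-01: counting 130 days forward gives 2033-05-11.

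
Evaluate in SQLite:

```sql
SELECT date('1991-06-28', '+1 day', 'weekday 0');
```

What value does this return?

Advancing 1 more day within June lands on 1991-06-29.
`weekday 0` advances to the next Sunday; 1991-06-29 is a Saturday, so it moves forward to 1991-06-30.

1991-06-30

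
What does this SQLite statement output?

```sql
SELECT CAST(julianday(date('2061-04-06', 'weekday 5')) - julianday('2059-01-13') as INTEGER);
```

816

`weekday 5` advances to the next Friday; 2061-04-06 is a Wednesday, so it moves forward to 2061-04-08.
18 days remain in January 2059 after the 13th (31 − 13).
Full months from February 2059 through March 2061 contribute their day counts.
Then 8 days into April 2061.
Total: 18 + 28 + 31 + 30 + 31 + 30 + 31 + 31 + 30 + 31 + 30 + 31 + 31 + 29 + 31 + 30 + 31 + 30 + 31 + 31 + 30 + 31 + 30 + 31 + 31 + 28 + 31 + 8 = 816.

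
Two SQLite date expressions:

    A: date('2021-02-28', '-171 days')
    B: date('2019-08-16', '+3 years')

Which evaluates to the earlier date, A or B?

A = 2020-09-10.
B = 2022-08-16.
A is earlier.

A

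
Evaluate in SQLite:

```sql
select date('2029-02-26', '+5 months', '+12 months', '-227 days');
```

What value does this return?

2029-12-11

Adding +5 months to 2029-02-26 gives 2029-07-26.
Adding +12 months to 2029-07-26 gives 2030-07-26.
Applying '-227 days' to 2030-07-26: counting 227 days back gives 2029-12-11.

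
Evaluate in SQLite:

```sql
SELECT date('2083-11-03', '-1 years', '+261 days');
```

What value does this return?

2083-07-22

Adding -1 year to 2083-11-03 gives 2082-11-03.
Applying '+261 days' to 2082-11-03: counting 261 days forward gives 2083-07-22.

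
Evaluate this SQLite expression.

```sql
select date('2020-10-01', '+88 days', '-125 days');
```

2020-08-25

Applying '+88 days' to 2020-10-01: counting 88 days forward gives 2020-12-28.
Applying '-125 days' to 2020-12-28: counting 125 days back gives 2020-08-25.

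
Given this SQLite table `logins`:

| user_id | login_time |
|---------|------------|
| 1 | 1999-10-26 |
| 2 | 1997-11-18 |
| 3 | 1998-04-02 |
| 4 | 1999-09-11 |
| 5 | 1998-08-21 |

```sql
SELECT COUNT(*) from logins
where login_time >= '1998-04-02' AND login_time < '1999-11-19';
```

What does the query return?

4

Rows in [1998-04-02, 1999-11-19): 1999-10-26, 1998-04-02, 1999-09-11, 1998-08-21 → 4 rows.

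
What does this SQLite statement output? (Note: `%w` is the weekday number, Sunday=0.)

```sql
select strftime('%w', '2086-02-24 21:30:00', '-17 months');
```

0

First apply '-17 months': 2086-02-24 21:30:00 → 2084-09-24 21:30:00.
2084-09-24 is a Sunday; with Sunday=0 that is 0.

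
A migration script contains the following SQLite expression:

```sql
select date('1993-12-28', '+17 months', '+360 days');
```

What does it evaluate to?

1996-05-22

Adding +17 months to 1993-12-28 gives 1995-05-28.
Applying '+360 days' to 1995-05-28: counting 360 days forward gives 1996-05-22.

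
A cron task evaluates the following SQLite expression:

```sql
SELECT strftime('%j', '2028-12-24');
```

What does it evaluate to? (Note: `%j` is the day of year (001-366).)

359

Day-of-year for 2028-12-24: days since 2028-01-01 inclusive = 359, zero-padded to 359.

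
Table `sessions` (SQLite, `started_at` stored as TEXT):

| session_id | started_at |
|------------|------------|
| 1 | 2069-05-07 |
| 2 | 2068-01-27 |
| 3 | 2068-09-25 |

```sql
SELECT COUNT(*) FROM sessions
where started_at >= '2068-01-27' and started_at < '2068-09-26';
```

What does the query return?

2

Rows in [2068-01-27, 2068-09-26): 2068-01-27, 2068-09-25 → 2 rows.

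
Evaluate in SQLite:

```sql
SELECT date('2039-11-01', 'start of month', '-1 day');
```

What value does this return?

2039-10-31

`start of month` rewinds 2039-11-01 to 2039-11-01.
Going back 1 day from 2039-11-01 reaches 2039-10-31 (last day of October, 31 days).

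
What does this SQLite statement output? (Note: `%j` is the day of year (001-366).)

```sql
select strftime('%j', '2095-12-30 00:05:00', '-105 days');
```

First apply '-105 days': 2095-12-30 00:05:00 → 2095-09-16 00:05:00.
Day-of-year for 2095-09-16: days since 2095-01-01 inclusive = 259, zero-padded to 259.

259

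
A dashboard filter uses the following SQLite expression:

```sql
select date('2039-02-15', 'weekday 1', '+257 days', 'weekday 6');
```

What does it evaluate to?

2039-11-05

`weekday 1` advances to the next Monday; 2039-02-15 is a Tuesday, so it moves forward to 2039-02-21.
Applying '+257 days' to 2039-02-21: counting 257 days forward gives 2039-11-05.
`weekday 6` advances to the next Saturday; 2039-11-05 is already a Saturday, so it stays at 2039-11-05.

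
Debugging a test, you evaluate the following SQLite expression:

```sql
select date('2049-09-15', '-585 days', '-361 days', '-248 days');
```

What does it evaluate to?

Applying '-585 days' to 2049-09-15: counting 585 days back gives 2048-02-08.
Applying '-361 days' to 2048-02-08: counting 361 days back gives 2047-02-12.
Applying '-248 days' to 2047-02-12: counting 248 days back gives 2046-06-09.

2046-06-09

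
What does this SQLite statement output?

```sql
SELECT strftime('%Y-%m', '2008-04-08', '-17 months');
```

First apply '-17 months': 2008-04-08 → 2006-11-08.
`%Y-%m` extracts the year-month: 2006-11.

2006-11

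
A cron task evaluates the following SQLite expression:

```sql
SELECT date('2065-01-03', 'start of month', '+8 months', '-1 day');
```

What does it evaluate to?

2065-08-31

`start of month` rewinds 2065-01-03 to 2065-01-01.
Adding +8 months to 2065-01-01 gives 2065-09-01.
Going back 1 day from 2065-09-01 reaches 2065-08-31 (last day of August, 31 days).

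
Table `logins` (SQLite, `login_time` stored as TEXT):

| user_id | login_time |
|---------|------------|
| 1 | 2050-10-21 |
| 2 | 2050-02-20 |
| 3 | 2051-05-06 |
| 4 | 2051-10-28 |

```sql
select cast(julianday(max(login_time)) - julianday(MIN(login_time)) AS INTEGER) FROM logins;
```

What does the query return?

MIN = 2050-02-20, MAX = 2051-10-28.
8 days remain in February 2050 after the 20th (28 − 20).
Full months from March 2050 through September 2051 contribute their day counts.
Then 28 days into October 2051.
Total: 8 + 31 + 30 + 31 + 30 + 31 + 31 + 30 + 31 + 30 + 31 + 31 + 28 + 31 + 30 + 31 + 30 + 31 + 31 + 30 + 28 = 615.

615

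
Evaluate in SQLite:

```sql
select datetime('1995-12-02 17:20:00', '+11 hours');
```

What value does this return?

1995-12-03 04:20:00

+11 hours from 1995-12-02 17:20:00 is 1995-12-03 04:20:00 (crosses midnight).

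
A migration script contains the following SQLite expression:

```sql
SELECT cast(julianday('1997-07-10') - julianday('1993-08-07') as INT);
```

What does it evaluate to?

1433

24 days remain in August 1993 after the 7th (31 − 7).
Full months from September 1993 through June 1997 contribute their day counts.
Then 10 days into July 1997.
Total: 24 + 30 + 31 + 30 + 31 + 31 + 28 + 31 + 30 + 31 + 30 + 31 + 31 + 30 + 31 + 30 + 31 + 31 + 28 + 31 + 30 + 31 + 30 + 31 + 31 + 30 + 31 + 30 + 31 + 31 + 29 + 31 + 30 + 31 + 30 + 31 + 31 + 30 + 31 + 30 + 31 + 31 + 28 + 31 + 30 + 31 + 30 + 10 = 1433.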